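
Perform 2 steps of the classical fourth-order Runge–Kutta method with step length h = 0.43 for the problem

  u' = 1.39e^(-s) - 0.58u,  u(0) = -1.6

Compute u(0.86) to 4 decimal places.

-0.3624

RK4: k1 = f(s_n, u_n); k2 = f(s_n + h/2, u_n + (h/2)·k1); k3 = f(s_n + h/2, u_n + (h/2)·k2); k4 = f(s_n + h, u_n + h·k3); u_{n+1} = u_n + (h/6)·(k1 + 2k2 + 2k3 + k4).
s=0.000000, u=-1.600000:
  k1 = f(0.000000, -1.600000) = 2.318000
  k2 = f(0.215000, -1.101630) = 1.760038
  k3 = f(0.215000, -1.221592) = 1.829616
  k4 = f(0.430000, -0.813265) = 1.375901
  u ← -1.600000 + (0.43/6)·(k1 + 2k2 + 2k3 + k4) = -0.820753
s=0.430000, u=-0.820753:
  k1 = f(0.430000, -0.820753) = 1.380245
  k2 = f(0.645000, -0.524001) = 1.033201
  k3 = f(0.645000, -0.598615) = 1.076478
  k4 = f(0.860000, -0.357868) = 0.795759
  u ← -0.820753 + (0.43/6)·(k1 + 2k2 + 2k3 + k4) = -0.362419
u(0.86) ≈ -0.3624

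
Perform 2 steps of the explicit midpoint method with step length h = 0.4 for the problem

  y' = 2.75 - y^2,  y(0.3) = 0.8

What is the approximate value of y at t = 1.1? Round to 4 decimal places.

1.4867

Midpoint: k1 = f(t_n, y_n); k2 = f(t_n + h/2, y_n + (h/2)·k1); y_{n+1} = y_n + h·k2.
t=0.300000, y=0.800000:
  k1 = f(0.300000, 0.800000) = 2.110000
  k2 = f(0.500000, 1.222000) = 1.256716
  y ← 0.800000 + 0.4·1.256716 = 1.302686
t=0.700000, y=1.302686:
  k1 = f(0.700000, 1.302686) = 1.053008
  k2 = f(0.900000, 1.513288) = 0.459959
  y ← 1.302686 + 0.4·0.459959 = 1.486670
y(1.1) ≈ 1.4867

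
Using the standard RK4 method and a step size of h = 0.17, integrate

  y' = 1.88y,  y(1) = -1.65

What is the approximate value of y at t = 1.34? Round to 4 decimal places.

-3.1266

RK4: k1 = f(t_n, y_n); k2 = f(t_n + h/2, y_n + (h/2)·k1); k3 = f(t_n + h/2, y_n + (h/2)·k2); k4 = f(t_n + h, y_n + h·k3); y_{n+1} = y_n + (h/6)·(k1 + 2k2 + 2k3 + k4).
t=1.000000, y=-1.650000:
  k1 = f(1.000000, -1.650000) = -3.102000
  k2 = f(1.085000, -1.913670) = -3.597700
  k3 = f(1.085000, -1.955804) = -3.676912
  k4 = f(1.170000, -2.275075) = -4.277141
  y ← -1.650000 + (0.17/6)·(k1 + 2k2 + 2k3 + k4) = -2.271304
t=1.170000, y=-2.271304:
  k1 = f(1.170000, -2.271304) = -4.270051
  k2 = f(1.255000, -2.634258) = -4.952405
  k3 = f(1.255000, -2.692258) = -5.061445
  k4 = f(1.340000, -3.131749) = -5.887689
  y ← -2.271304 + (0.17/6)·(k1 + 2k2 + 2k3 + k4) = -3.126558
y(1.34) ≈ -3.1266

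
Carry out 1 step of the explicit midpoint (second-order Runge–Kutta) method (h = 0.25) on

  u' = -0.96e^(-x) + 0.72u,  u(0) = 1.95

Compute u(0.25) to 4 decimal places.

Midpoint: k1 = f(x_n, u_n); k2 = f(x_n + h/2, u_n + (h/2)·k1); u_{n+1} = u_n + h·k2.
x=0.000000, u=1.950000:
  k1 = f(0.000000, 1.950000) = 0.444000
  k2 = f(0.125000, 2.005500) = 0.596763
  u ← 1.950000 + 0.25·0.596763 = 2.099191
u(0.25) ≈ 2.0992

2.0992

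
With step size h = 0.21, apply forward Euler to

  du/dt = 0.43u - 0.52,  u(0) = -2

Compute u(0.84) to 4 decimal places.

Euler: u_{n+1} = u_n + h·f(t_n, u_n).
t=0.000000, u=-2.000000: f=-1.380000 → u ← -2.000000 + 0.21·(-1.380000) = -2.289800
t=0.210000, u=-2.289800: f=-1.504614 → u ← -2.289800 + 0.21·(-1.504614) = -2.605769
t=0.420000, u=-2.605769: f=-1.640481 → u ← -2.605769 + 0.21·(-1.640481) = -2.950270
t=0.630000, u=-2.950270: f=-1.788616 → u ← -2.950270 + 0.21·(-1.788616) = -3.325879
u(0.84) ≈ -3.3259

-3.3259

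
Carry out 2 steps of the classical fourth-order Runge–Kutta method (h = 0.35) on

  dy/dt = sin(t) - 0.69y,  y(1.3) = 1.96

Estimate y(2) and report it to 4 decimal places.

RK4: k1 = f(t_n, y_n); k2 = f(t_n + h/2, y_n + (h/2)·k1); k3 = f(t_n + h/2, y_n + (h/2)·k2); k4 = f(t_n + h, y_n + h·k3); y_{n+1} = y_n + (h/6)·(k1 + 2k2 + 2k3 + k4).
t=1.300000, y=1.960000:
  k1 = f(1.300000, 1.960000) = -0.388842
  k2 = f(1.475000, 1.891953) = -0.310032
  k3 = f(1.475000, 1.905744) = -0.319549
  k4 = f(1.650000, 1.848158) = -0.278364
  y ← 1.960000 + (0.35/6)·(k1 + 2k2 + 2k3 + k4) = 1.847629
t=1.650000, y=1.847629:
  k1 = f(1.650000, 1.847629) = -0.277999
  k2 = f(1.825000, 1.798979) = -0.273432
  k3 = f(1.825000, 1.799778) = -0.273983
  k4 = f(2.000000, 1.751735) = -0.299399
  y ← 1.847629 + (0.35/6)·(k1 + 2k2 + 2k3 + k4) = 1.750082
y(2) ≈ 1.7501

1.7501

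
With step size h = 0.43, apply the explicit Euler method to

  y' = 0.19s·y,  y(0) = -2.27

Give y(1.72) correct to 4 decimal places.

-2.7799

Euler: y_{n+1} = y_n + h·f(s_n, y_n).
s=0.000000, y=-2.270000: f=0.000000 → y ← -2.270000 + 0.43·0.000000 = -2.270000
s=0.430000, y=-2.270000: f=-0.185459 → y ← -2.270000 + 0.43·(-0.185459) = -2.349747
s=0.860000, y=-2.349747: f=-0.383949 → y ← -2.349747 + 0.43·(-0.383949) = -2.514845
s=1.290000, y=-2.514845: f=-0.616389 → y ← -2.514845 + 0.43·(-0.616389) = -2.779892
y(1.72) ≈ -2.7799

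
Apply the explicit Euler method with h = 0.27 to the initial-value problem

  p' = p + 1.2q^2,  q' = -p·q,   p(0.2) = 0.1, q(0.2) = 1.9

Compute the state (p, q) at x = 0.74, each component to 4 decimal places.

2.7541, 1.2015

Euler on (p,q): p_{n+1} = p_n + h·p', q_{n+1} = q_n + h·q'.
0.200000: (0.100000, 1.900000); f=(4.432000, -0.190000) → (1.296640, 1.848700)
0.470000: (1.296640, 1.848700); f=(5.397870, -2.397098) → (2.754065, 1.201483)
(p(0.74), q(0.74)) ≈ (2.7541, 1.2015)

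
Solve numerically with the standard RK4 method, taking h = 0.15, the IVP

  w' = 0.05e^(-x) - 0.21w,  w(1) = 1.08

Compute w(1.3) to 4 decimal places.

1.0187

RK4: k1 = f(x_n, w_n); k2 = f(x_n + h/2, w_n + (h/2)·k1); k3 = f(x_n + h/2, w_n + (h/2)·k2); k4 = f(x_n + h, w_n + h·k3); w_{n+1} = w_n + (h/6)·(k1 + 2k2 + 2k3 + k4).
x=1.000000, w=1.080000:
  k1 = f(1.000000, 1.080000) = -0.208406
  k2 = f(1.075000, 1.064370) = -0.206453
  k3 = f(1.075000, 1.064516) = -0.206483
  k4 = f(1.150000, 1.049027) = -0.204464
  w ← 1.080000 + (0.15/6)·(k1 + 2k2 + 2k3 + k4) = 1.049031
x=1.150000, w=1.049031:
  k1 = f(1.150000, 1.049031) = -0.204465
  k2 = f(1.225000, 1.033697) = -0.202388
  k3 = f(1.225000, 1.033852) = -0.202421
  k4 = f(1.300000, 1.018668) = -0.200294
  w ← 1.049031 + (0.15/6)·(k1 + 2k2 + 2k3 + k4) = 1.018672
w(1.3) ≈ 1.0187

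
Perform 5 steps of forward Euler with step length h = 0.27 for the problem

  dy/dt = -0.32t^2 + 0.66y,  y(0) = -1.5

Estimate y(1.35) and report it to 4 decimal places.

-3.6184

Euler: y_{n+1} = y_n + h·f(t_n, y_n).
t=0.000000, y=-1.500000: f=-0.990000 → y ← -1.500000 + 0.27·(-0.990000) = -1.767300
t=0.270000, y=-1.767300: f=-1.189746 → y ← -1.767300 + 0.27·(-1.189746) = -2.088531
t=0.540000, y=-2.088531: f=-1.471743 → y ← -2.088531 + 0.27·(-1.471743) = -2.485902
t=0.810000, y=-2.485902: f=-1.850647 → y ← -2.485902 + 0.27·(-1.850647) = -2.985577
t=1.080000, y=-2.985577: f=-2.343729 → y ← -2.985577 + 0.27·(-2.343729) = -3.618383
y(1.35) ≈ -3.6184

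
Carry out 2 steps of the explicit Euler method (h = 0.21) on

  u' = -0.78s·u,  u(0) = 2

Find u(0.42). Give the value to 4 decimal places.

Euler: u_{n+1} = u_n + h·f(s_n, u_n).
s=0.000000, u=2.000000: f=0.000000 → u ← 2.000000 + 0.21·0.000000 = 2.000000
s=0.210000, u=2.000000: f=-0.327600 → u ← 2.000000 + 0.21·(-0.327600) = 1.931204
u(0.42) ≈ 1.9312

1.9312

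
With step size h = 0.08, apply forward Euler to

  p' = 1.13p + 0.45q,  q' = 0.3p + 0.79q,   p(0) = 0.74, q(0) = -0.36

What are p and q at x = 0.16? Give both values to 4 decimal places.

Euler on (p,q): p_{n+1} = p_n + h·p', q_{n+1} = q_n + h·q'.
0.000000: (0.740000, -0.360000); f=(0.674200, -0.062400) → (0.793936, -0.364992)
0.080000: (0.793936, -0.364992); f=(0.732901, -0.050163) → (0.852568, -0.369005)
(p(0.16), q(0.16)) ≈ (0.8526, -0.3690)

0.8526, -0.3690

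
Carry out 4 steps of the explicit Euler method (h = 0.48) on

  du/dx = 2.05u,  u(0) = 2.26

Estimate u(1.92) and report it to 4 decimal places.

35.0167

Euler: u_{n+1} = u_n + h·f(x_n, u_n).
x=0.000000, u=2.260000: f=4.633000 → u ← 2.260000 + 0.48·4.633000 = 4.483840
x=0.480000, u=4.483840: f=9.191872 → u ← 4.483840 + 0.48·9.191872 = 8.895939
x=0.960000, u=8.895939: f=18.236674 → u ← 8.895939 + 0.48·18.236674 = 17.649542
x=1.440000, u=17.649542: f=36.181561 → u ← 17.649542 + 0.48·36.181561 = 35.016692
u(1.92) ≈ 35.0167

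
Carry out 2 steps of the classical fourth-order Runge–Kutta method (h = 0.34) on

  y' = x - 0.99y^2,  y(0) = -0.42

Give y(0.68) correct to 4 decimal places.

-0.2995

RK4: k1 = f(x_n, y_n); k2 = f(x_n + h/2, y_n + (h/2)·k1); k3 = f(x_n + h/2, y_n + (h/2)·k2); k4 = f(x_n + h, y_n + h·k3); y_{n+1} = y_n + (h/6)·(k1 + 2k2 + 2k3 + k4).
x=0.000000, y=-0.420000:
  k1 = f(0.000000, -0.420000) = -0.174636
  k2 = f(0.170000, -0.449688) = -0.030197
  k3 = f(0.170000, -0.425134) = -0.008931
  k4 = f(0.340000, -0.423037) = 0.162830
  y ← -0.420000 + (0.34/6)·(k1 + 2k2 + 2k3 + k4) = -0.425104
x=0.340000, y=-0.425104:
  k1 = f(0.340000, -0.425104) = 0.161094
  k2 = f(0.510000, -0.397718) = 0.353403
  k3 = f(0.510000, -0.365025) = 0.378089
  k4 = f(0.680000, -0.296553) = 0.592936
  y ← -0.425104 + (0.34/6)·(k1 + 2k2 + 2k3 + k4) = -0.299473
y(0.68) ≈ -0.2995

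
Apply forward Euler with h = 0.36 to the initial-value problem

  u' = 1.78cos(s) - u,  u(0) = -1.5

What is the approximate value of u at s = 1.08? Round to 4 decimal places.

0.7348

Euler: u_{n+1} = u_n + h·f(s_n, u_n).
s=0.000000, u=-1.500000: f=3.280000 → u ← -1.500000 + 0.36·3.280000 = -0.319200
s=0.360000, u=-0.319200: f=1.985096 → u ← -0.319200 + 0.36·1.985096 = 0.395435
s=0.720000, u=0.395435: f=0.942780 → u ← 0.395435 + 0.36·0.942780 = 0.734835
u(1.08) ≈ 0.7348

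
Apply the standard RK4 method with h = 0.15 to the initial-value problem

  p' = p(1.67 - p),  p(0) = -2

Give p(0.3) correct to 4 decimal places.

-13.8727

RK4: k1 = f(t_n, p_n); k2 = f(t_n + h/2, p_n + (h/2)·k1); k3 = f(t_n + h/2, p_n + (h/2)·k2); k4 = f(t_n + h, p_n + h·k3); p_{n+1} = p_n + (h/6)·(k1 + 2k2 + 2k3 + k4).
t=0.000000, p=-2.000000:
  k1 = f(0.000000, -2.000000) = -7.340000
  k2 = f(0.075000, -2.550500) = -10.764385
  k3 = f(0.075000, -2.807329) = -12.569335
  k4 = f(0.150000, -3.885400) = -21.584953
  p ← -2.000000 + (0.15/6)·(k1 + 2k2 + 2k3 + k4) = -3.889810
t=0.150000, p=-3.889810:
  k1 = f(0.150000, -3.889810) = -21.626603
  k2 = f(0.225000, -5.511805) = -39.584709
  k3 = f(0.225000, -6.858663) = -58.495226
  k4 = f(0.300000, -12.664094) = -181.528306
  p ← -3.889810 + (0.15/6)·(k1 + 2k2 + 2k3 + k4) = -13.872679
p(0.3) ≈ -13.8727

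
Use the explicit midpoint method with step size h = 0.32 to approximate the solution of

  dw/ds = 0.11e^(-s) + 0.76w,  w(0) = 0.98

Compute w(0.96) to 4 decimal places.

2.1259

Midpoint: k1 = f(s_n, w_n); k2 = f(s_n + h/2, w_n + (h/2)·k1); w_{n+1} = w_n + h·k2.
s=0.000000, w=0.980000:
  k1 = f(0.000000, 0.980000) = 0.854800
  k2 = f(0.160000, 1.116768) = 0.942479
  w ← 0.980000 + 0.32·0.942479 = 1.281593
s=0.320000, w=1.281593:
  k1 = f(0.320000, 1.281593) = 1.053887
  k2 = f(0.480000, 1.450215) = 1.170230
  w ← 1.281593 + 0.32·1.170230 = 1.656067
s=0.640000, w=1.656067:
  k1 = f(0.640000, 1.656067) = 1.316613
  k2 = f(0.800000, 1.866725) = 1.468137
  w ← 1.656067 + 0.32·1.468137 = 2.125871
w(0.96) ≈ 2.1259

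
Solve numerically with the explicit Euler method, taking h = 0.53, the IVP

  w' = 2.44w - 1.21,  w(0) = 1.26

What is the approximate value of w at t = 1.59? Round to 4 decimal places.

Euler: w_{n+1} = w_n + h·f(t_n, w_n).
t=0.000000, w=1.260000: f=1.864400 → w ← 1.260000 + 0.53·1.864400 = 2.248132
t=0.530000, w=2.248132: f=4.275442 → w ← 2.248132 + 0.53·4.275442 = 4.514116
t=1.060000, w=4.514116: f=9.804444 → w ← 4.514116 + 0.53·9.804444 = 9.710472
w(1.59) ≈ 9.7105

9.7105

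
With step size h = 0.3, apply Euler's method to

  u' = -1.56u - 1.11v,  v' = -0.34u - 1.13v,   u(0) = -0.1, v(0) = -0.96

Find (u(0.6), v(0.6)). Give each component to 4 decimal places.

0.3497, -0.4399

Euler on (u,v): u_{n+1} = u_n + h·u', v_{n+1} = v_n + h·v'.
0.000000: (-0.100000, -0.960000); f=(1.221600, 1.118800) → (0.266480, -0.624360)
0.300000: (0.266480, -0.624360); f=(0.277331, 0.614924) → (0.349679, -0.439883)
(u(0.6), v(0.6)) ≈ (0.3497, -0.4399)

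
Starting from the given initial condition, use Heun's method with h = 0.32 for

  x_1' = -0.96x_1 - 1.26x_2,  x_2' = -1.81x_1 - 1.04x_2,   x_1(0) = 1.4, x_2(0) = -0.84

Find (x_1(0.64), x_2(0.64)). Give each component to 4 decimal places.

Heun on (x_1,x_2): k1 = f(s_n, state_n); k2 = f(s_n + h, state_n + h·k1); state_{n+1} = state_n + (h/2)·(k1 + k2).
0.000000: (1.400000, -0.840000)
  k1 = (-0.285600, -1.660400)
  predictor → (1.308608, -1.371328)
  k2 = (0.471610, -0.942399)
  → (1.429762, -1.256448)
0.320000: (1.429762, -1.256448)
  k1 = (0.210553, -1.281163)
  predictor → (1.497139, -1.666420)
  k2 = (0.662436, -0.976744)
  → (1.569440, -1.617713)
(x_1(0.64), x_2(0.64)) ≈ (1.5694, -1.6177)

1.5694, -1.6177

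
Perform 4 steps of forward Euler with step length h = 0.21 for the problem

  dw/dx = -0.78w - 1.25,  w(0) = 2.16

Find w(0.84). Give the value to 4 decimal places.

0.2370

Euler: w_{n+1} = w_n + h·f(x_n, w_n).
x=0.000000, w=2.160000: f=-2.934800 → w ← 2.160000 + 0.21·(-2.934800) = 1.543692
x=0.210000, w=1.543692: f=-2.454080 → w ← 1.543692 + 0.21·(-2.454080) = 1.028335
x=0.420000, w=1.028335: f=-2.052101 → w ← 1.028335 + 0.21·(-2.052101) = 0.597394
x=0.630000, w=0.597394: f=-1.715967 → w ← 0.597394 + 0.21·(-1.715967) = 0.237041
w(0.84) ≈ 0.2370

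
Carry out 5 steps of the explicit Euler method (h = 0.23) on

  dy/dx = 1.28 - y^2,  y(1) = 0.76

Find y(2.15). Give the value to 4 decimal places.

1.1180

Euler: y_{n+1} = y_n + h·f(x_n, y_n).
x=1.000000, y=0.760000: f=0.702400 → y ← 0.760000 + 0.23·0.702400 = 0.921552
x=1.230000, y=0.921552: f=0.430742 → y ← 0.921552 + 0.23·0.430742 = 1.020623
x=1.460000, y=1.020623: f=0.238329 → y ← 1.020623 + 0.23·0.238329 = 1.075438
x=1.690000, y=1.075438: f=0.123432 → y ← 1.075438 + 0.23·0.123432 = 1.103828
x=1.920000, y=1.103828: f=0.061564 → y ← 1.103828 + 0.23·0.061564 = 1.117988
y(2.15) ≈ 1.1180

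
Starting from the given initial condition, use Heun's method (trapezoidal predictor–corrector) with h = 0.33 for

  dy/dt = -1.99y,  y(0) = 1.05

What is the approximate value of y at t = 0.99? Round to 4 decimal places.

Heun: k1 = f(t_n, y_n); k2 = f(t_n + h, y_n + h·k1); y_{n+1} = y_n + (h/2)·(k1 + k2).
t=0.000000, y=1.050000:
  k1 = f(0.000000, 1.050000) = -2.089500
  k2 = f(0.330000, 0.360465) = -0.717325
  y ← 1.050000 + (0.33/2)·(-2.089500 + (-0.717325)) = 0.586874
t=0.330000, y=0.586874:
  k1 = f(0.330000, 0.586874) = -1.167879
  k2 = f(0.660000, 0.201474) = -0.400933
  y ← 0.586874 + (0.33/2)·(-1.167879 + (-0.400933)) = 0.328020
t=0.660000, y=0.328020:
  k1 = f(0.660000, 0.328020) = -0.652760
  k2 = f(0.990000, 0.112609) = -0.224092
  y ← 0.328020 + (0.33/2)·(-0.652760 + (-0.224092)) = 0.183339
y(0.99) ≈ 0.1833

0.1833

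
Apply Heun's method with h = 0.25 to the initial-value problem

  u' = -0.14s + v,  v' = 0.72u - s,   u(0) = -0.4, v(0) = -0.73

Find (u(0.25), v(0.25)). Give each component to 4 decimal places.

-0.5959, -0.8497

Heun on (u,v): k1 = f(s_n, state_n); k2 = f(s_n + h, state_n + h·k1); state_{n+1} = state_n + (h/2)·(k1 + k2).
0.000000: (-0.400000, -0.730000)
  k1 = (-0.730000, -0.288000)
  predictor → (-0.582500, -0.802000)
  k2 = (-0.837000, -0.669400)
  → (-0.595875, -0.849675)
(u(0.25), v(0.25)) ≈ (-0.5959, -0.8497)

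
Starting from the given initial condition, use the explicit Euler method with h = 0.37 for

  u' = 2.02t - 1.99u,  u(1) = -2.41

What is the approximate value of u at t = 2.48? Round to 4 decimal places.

Euler: u_{n+1} = u_n + h·f(t_n, u_n).
t=1.000000, u=-2.410000: f=6.815900 → u ← -2.410000 + 0.37·6.815900 = 0.111883
t=1.370000, u=0.111883: f=2.544753 → u ← 0.111883 + 0.37·2.544753 = 1.053442
t=1.740000, u=1.053442: f=1.418451 → u ← 1.053442 + 0.37·1.418451 = 1.578269
t=2.110000, u=1.578269: f=1.121446 → u ← 1.578269 + 0.37·1.121446 = 1.993203
u(2.48) ≈ 1.9932

1.9932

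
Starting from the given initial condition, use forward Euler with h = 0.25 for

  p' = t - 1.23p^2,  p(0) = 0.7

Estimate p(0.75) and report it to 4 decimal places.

Euler: p_{n+1} = p_n + h·f(t_n, p_n).
t=0.000000, p=0.700000: f=-0.602700 → p ← 0.700000 + 0.25·(-0.602700) = 0.549325
t=0.250000, p=0.549325: f=-0.121162 → p ← 0.549325 + 0.25·(-0.121162) = 0.519034
t=0.500000, p=0.519034: f=0.168642 → p ← 0.519034 + 0.25·0.168642 = 0.561195
p(0.75) ≈ 0.5612

0.5612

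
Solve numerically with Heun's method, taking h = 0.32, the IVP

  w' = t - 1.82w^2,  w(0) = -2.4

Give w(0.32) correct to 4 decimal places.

Heun: k1 = f(t_n, w_n); k2 = f(t_n + h, w_n + h·k1); w_{n+1} = w_n + (h/2)·(k1 + k2).
t=0.000000, w=-2.400000:
  k1 = f(0.000000, -2.400000) = -10.483200
  k2 = f(0.320000, -5.754624) = -59.950569
  w ← -2.400000 + (0.32/2)·(-10.483200 + (-59.950569)) = -13.669403
w(0.32) ≈ -13.6694

-13.6694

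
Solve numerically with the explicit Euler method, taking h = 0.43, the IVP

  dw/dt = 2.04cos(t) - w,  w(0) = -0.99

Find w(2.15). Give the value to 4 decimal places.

Euler: w_{n+1} = w_n + h·f(t_n, w_n).
t=0.000000, w=-0.990000: f=3.030000 → w ← -0.990000 + 0.43·3.030000 = 0.312900
t=0.430000, w=0.312900: f=1.541390 → w ← 0.312900 + 0.43·1.541390 = 0.975698
t=0.860000, w=0.975698: f=0.355275 → w ← 0.975698 + 0.43·0.355275 = 1.128466
t=1.290000, w=1.128466: f=-0.563139 → w ← 1.128466 + 0.43·(-0.563139) = 0.886316
t=1.720000, w=0.886316: f=-1.189563 → w ← 0.886316 + 0.43·(-1.189563) = 0.374804
w(2.15) ≈ 0.3748

0.3748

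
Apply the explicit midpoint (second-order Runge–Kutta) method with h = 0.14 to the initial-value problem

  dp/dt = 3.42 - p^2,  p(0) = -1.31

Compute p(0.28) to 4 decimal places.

Midpoint: k1 = f(t_n, p_n); k2 = f(t_n + h/2, p_n + (h/2)·k1); p_{n+1} = p_n + h·k2.
t=0.000000, p=-1.310000:
  k1 = f(0.000000, -1.310000) = 1.703900
  k2 = f(0.070000, -1.190727) = 2.002169
  p ← -1.310000 + 0.14·2.002169 = -1.029696
t=0.140000, p=-1.029696:
  k1 = f(0.140000, -1.029696) = 2.359726
  k2 = f(0.210000, -0.864516) = 2.672613
  p ← -1.029696 + 0.14·2.672613 = -0.655531
p(0.28) ≈ -0.6555

-0.6555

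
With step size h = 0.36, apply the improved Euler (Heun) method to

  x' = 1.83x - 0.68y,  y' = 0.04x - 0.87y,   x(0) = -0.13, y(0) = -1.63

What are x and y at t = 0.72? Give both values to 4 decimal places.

0.7646, -0.8762

Heun on (x,y): k1 = f(t_n, state_n); k2 = f(t_n + h, state_n + h·k1); state_{n+1} = state_n + (h/2)·(k1 + k2).
0.000000: (-0.130000, -1.630000)
  k1 = (0.870500, 1.412900)
  predictor → (0.183380, -1.121356)
  k2 = (1.098107, 0.982915)
  → (0.224349, -1.198753)
0.360000: (0.224349, -1.198753)
  k1 = (1.225712, 1.051889)
  predictor → (0.665606, -0.820073)
  k2 = (1.775708, 0.740088)
  → (0.764605, -0.876197)
(x(0.72), y(0.72)) ≈ (0.7646, -0.8762)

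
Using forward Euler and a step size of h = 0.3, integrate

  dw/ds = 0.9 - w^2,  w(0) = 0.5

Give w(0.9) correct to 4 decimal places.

Euler: w_{n+1} = w_n + h·f(s_n, w_n).
s=0.000000, w=0.500000: f=0.650000 → w ← 0.500000 + 0.3·0.650000 = 0.695000
s=0.300000, w=0.695000: f=0.416975 → w ← 0.695000 + 0.3·0.416975 = 0.820093
s=0.600000, w=0.820093: f=0.227448 → w ← 0.820093 + 0.3·0.227448 = 0.888327
w(0.9) ≈ 0.8883

0.8883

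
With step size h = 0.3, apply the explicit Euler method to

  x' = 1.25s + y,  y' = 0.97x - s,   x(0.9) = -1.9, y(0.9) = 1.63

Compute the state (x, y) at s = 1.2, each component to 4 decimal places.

Euler on (x,y): x_{n+1} = x_n + h·x', y_{n+1} = y_n + h·y'.
0.900000: (-1.900000, 1.630000); f=(2.755000, -2.743000) → (-1.073500, 0.807100)
(x(1.2), y(1.2)) ≈ (-1.0735, 0.8071)

-1.0735, 0.8071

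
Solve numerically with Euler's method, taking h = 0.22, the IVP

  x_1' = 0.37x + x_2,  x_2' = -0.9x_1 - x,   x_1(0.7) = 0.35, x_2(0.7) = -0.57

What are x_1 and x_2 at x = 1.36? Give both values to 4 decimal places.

0.0434, -1.3383

Euler on (x_1,x_2): x_1_{n+1} = x_1_n + h·x_1', x_2_{n+1} = x_2_n + h·x_2'.
0.700000: (0.350000, -0.570000); f=(-0.311000, -1.015000) → (0.281580, -0.793300)
0.920000: (0.281580, -0.793300); f=(-0.452900, -1.173422) → (0.181942, -1.051453)
1.140000: (0.181942, -1.051453); f=(-0.629653, -1.303748) → (0.043418, -1.338277)
(x_1(1.36), x_2(1.36)) ≈ (0.0434, -1.3383)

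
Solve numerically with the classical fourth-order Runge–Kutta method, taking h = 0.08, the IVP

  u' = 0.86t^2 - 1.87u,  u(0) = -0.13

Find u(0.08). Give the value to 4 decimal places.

-0.1118

RK4: k1 = f(t_n, u_n); k2 = f(t_n + h/2, u_n + (h/2)·k1); k3 = f(t_n + h/2, u_n + (h/2)·k2); k4 = f(t_n + h, u_n + h·k3); u_{n+1} = u_n + (h/6)·(k1 + 2k2 + 2k3 + k4).
t=0.000000, u=-0.130000:
  k1 = f(0.000000, -0.130000) = 0.243100
  k2 = f(0.040000, -0.120276) = 0.226292
  k3 = f(0.040000, -0.120948) = 0.227549
  k4 = f(0.080000, -0.111796) = 0.214563
  u ← -0.130000 + (0.08/6)·(k1 + 2k2 + 2k3 + k4) = -0.111795
u(0.08) ≈ -0.1118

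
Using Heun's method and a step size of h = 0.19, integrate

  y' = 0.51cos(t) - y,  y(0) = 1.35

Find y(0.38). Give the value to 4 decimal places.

1.0811

Heun: k1 = f(t_n, y_n); k2 = f(t_n + h, y_n + h·k1); y_{n+1} = y_n + (h/2)·(k1 + k2).
t=0.000000, y=1.350000:
  k1 = f(0.000000, 1.350000) = -0.840000
  k2 = f(0.190000, 1.190400) = -0.689578
  y ← 1.350000 + (0.19/2)·(-0.840000 + (-0.689578)) = 1.204690
t=0.190000, y=1.204690:
  k1 = f(0.190000, 1.204690) = -0.703868
  k2 = f(0.380000, 1.070955) = -0.597336
  y ← 1.204690 + (0.19/2)·(-0.703868 + (-0.597336)) = 1.081076
y(0.38) ≈ 1.0811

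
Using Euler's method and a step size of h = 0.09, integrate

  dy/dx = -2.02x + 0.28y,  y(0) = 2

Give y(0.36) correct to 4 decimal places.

Euler: y_{n+1} = y_n + h·f(x_n, y_n).
x=0.000000, y=2.000000: f=0.560000 → y ← 2.000000 + 0.09·0.560000 = 2.050400
x=0.090000, y=2.050400: f=0.392312 → y ← 2.050400 + 0.09·0.392312 = 2.085708
x=0.180000, y=2.085708: f=0.220398 → y ← 2.085708 + 0.09·0.220398 = 2.105544
x=0.270000, y=2.105544: f=0.044152 → y ← 2.105544 + 0.09·0.044152 = 2.109518
y(0.36) ≈ 2.1095

2.1095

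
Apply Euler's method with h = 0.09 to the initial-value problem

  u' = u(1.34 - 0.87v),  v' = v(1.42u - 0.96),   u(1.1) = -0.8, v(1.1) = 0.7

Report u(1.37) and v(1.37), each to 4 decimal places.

Euler on (u,v): u_{n+1} = u_n + h·u', v_{n+1} = v_n + h·v'.
1.100000: (-0.800000, 0.700000); f=(-0.584800, -1.467200) → (-0.852632, 0.567952)
1.190000: (-0.852632, 0.567952); f=(-0.721226, -1.232875) → (-0.917542, 0.456993)
1.280000: (-0.917542, 0.456993); f=(-0.864706, -1.034135) → (-0.995366, 0.363921)
(u(1.37), v(1.37)) ≈ (-0.9954, 0.3639)

-0.9954, 0.3639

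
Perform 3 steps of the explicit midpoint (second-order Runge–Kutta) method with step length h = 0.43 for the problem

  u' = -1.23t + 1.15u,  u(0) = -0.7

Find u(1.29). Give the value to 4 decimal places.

-4.5790

Midpoint: k1 = f(t_n, u_n); k2 = f(t_n + h/2, u_n + (h/2)·k1); u_{n+1} = u_n + h·k2.
t=0.000000, u=-0.700000:
  k1 = f(0.000000, -0.700000) = -0.805000
  k2 = f(0.215000, -0.873075) = -1.268486
  u ← -0.700000 + 0.43·(-1.268486) = -1.245449
t=0.430000, u=-1.245449:
  k1 = f(0.430000, -1.245449) = -1.961166
  k2 = f(0.645000, -1.667100) = -2.710515
  u ← -1.245449 + 0.43·(-2.710515) = -2.410970
t=0.860000, u=-2.410970:
  k1 = f(0.860000, -2.410970) = -3.830416
  k2 = f(1.075000, -3.234510) = -5.041936
  u ← -2.410970 + 0.43·(-5.041936) = -4.579003
u(1.29) ≈ -4.5790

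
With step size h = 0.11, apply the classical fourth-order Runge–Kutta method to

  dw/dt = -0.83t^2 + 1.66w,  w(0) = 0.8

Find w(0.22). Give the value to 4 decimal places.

1.1494

RK4: k1 = f(t_n, w_n); k2 = f(t_n + h/2, w_n + (h/2)·k1); k3 = f(t_n + h/2, w_n + (h/2)·k2); k4 = f(t_n + h, w_n + h·k3); w_{n+1} = w_n + (h/6)·(k1 + 2k2 + 2k3 + k4).
t=0.000000, w=0.800000:
  k1 = f(0.000000, 0.800000) = 1.328000
  k2 = f(0.055000, 0.873040) = 1.446736
  k3 = f(0.055000, 0.879570) = 1.457576
  k4 = f(0.110000, 0.960333) = 1.584110
  w ← 0.800000 + (0.11/6)·(k1 + 2k2 + 2k3 + k4) = 0.959880
t=0.110000, w=0.959880:
  k1 = f(0.110000, 0.959880) = 1.583358
  k2 = f(0.165000, 1.046965) = 1.715365
  k3 = f(0.165000, 1.054225) = 1.727417
  k4 = f(0.220000, 1.149896) = 1.868655
  w ← 0.959880 + (0.11/6)·(k1 + 2k2 + 2k3 + k4) = 1.149402
w(0.22) ≈ 1.1494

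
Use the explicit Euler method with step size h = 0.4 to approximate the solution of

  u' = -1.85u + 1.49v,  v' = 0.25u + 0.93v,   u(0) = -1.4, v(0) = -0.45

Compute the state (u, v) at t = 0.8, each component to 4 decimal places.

-0.6158, -1.1024

Euler on (u,v): u_{n+1} = u_n + h·u', v_{n+1} = v_n + h·v'.
0.000000: (-1.400000, -0.450000); f=(1.919500, -0.768500) → (-0.632200, -0.757400)
0.400000: (-0.632200, -0.757400); f=(0.041044, -0.862432) → (-0.615782, -1.102373)
(u(0.8), v(0.8)) ≈ (-0.6158, -1.1024)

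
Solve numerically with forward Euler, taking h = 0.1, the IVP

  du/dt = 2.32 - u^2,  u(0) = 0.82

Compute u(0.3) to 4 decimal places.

Euler: u_{n+1} = u_n + h·f(t_n, u_n).
t=0.000000, u=0.820000: f=1.647600 → u ← 0.820000 + 0.1·1.647600 = 0.984760
t=0.100000, u=0.984760: f=1.350248 → u ← 0.984760 + 0.1·1.350248 = 1.119785
t=0.200000, u=1.119785: f=1.066082 → u ← 1.119785 + 0.1·1.066082 = 1.226393
u(0.3) ≈ 1.2264

1.2264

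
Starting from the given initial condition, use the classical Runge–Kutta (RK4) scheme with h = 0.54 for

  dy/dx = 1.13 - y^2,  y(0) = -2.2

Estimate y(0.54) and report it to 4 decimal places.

-23.7746

RK4: k1 = f(x_n, y_n); k2 = f(x_n + h/2, y_n + (h/2)·k1); k3 = f(x_n + h/2, y_n + (h/2)·k2); k4 = f(x_n + h, y_n + h·k3); y_{n+1} = y_n + (h/6)·(k1 + 2k2 + 2k3 + k4).
x=0.000000, y=-2.200000:
  k1 = f(0.000000, -2.200000) = -3.710000
  k2 = f(0.270000, -3.201700) = -9.120883
  k3 = f(0.270000, -4.662638) = -20.610197
  k4 = f(0.540000, -13.329506) = -176.545736
  y ← -2.200000 + (0.54/6)·(k1 + 2k2 + 2k3 + k4) = -23.774611
y(0.54) ≈ -23.7746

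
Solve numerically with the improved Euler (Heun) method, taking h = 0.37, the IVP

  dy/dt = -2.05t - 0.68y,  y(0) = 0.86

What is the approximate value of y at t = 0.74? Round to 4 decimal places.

0.0282

Heun: k1 = f(t_n, y_n); k2 = f(t_n + h, y_n + h·k1); y_{n+1} = y_n + (h/2)·(k1 + k2).
t=0.000000, y=0.860000:
  k1 = f(0.000000, 0.860000) = -0.584800
  k2 = f(0.370000, 0.643624) = -1.196164
  y ← 0.860000 + (0.37/2)·(-0.584800 + (-1.196164)) = 0.530522
t=0.370000, y=0.530522:
  k1 = f(0.370000, 0.530522) = -1.119255
  k2 = f(0.740000, 0.116397) = -1.596150
  y ← 0.530522 + (0.37/2)·(-1.119255 + (-1.596150)) = 0.028172
y(0.74) ≈ 0.0282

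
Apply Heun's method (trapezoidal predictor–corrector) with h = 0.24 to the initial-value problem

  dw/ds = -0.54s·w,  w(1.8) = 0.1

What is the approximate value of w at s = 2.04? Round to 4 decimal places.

0.0782

Heun: k1 = f(s_n, w_n); k2 = f(s_n + h, w_n + h·k1); w_{n+1} = w_n + (h/2)·(k1 + k2).
s=1.800000, w=0.100000:
  k1 = f(1.800000, 0.100000) = -0.097200
  k2 = f(2.040000, 0.076672) = -0.084462
  w ← 0.100000 + (0.24/2)·(-0.097200 + (-0.084462)) = 0.078201
w(2.04) ≈ 0.0782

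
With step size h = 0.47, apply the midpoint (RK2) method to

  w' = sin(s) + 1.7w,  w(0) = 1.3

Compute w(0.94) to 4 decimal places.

Midpoint: k1 = f(s_n, w_n); k2 = f(s_n + h/2, w_n + (h/2)·k1); w_{n+1} = w_n + h·k2.
s=0.000000, w=1.300000:
  k1 = f(0.000000, 1.300000) = 2.210000
  k2 = f(0.235000, 1.819350) = 3.325738
  w ← 1.300000 + 0.47·3.325738 = 2.863097
s=0.470000, w=2.863097:
  k1 = f(0.470000, 2.863097) = 5.320151
  k2 = f(0.705000, 4.113332) = 7.640699
  w ← 2.863097 + 0.47·7.640699 = 6.454225
w(0.94) ≈ 6.4542

6.4542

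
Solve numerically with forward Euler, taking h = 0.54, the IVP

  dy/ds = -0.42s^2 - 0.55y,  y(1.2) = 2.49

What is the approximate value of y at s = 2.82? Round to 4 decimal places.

-0.9580

Euler: y_{n+1} = y_n + h·f(s_n, y_n).
s=1.200000, y=2.490000: f=-1.974300 → y ← 2.490000 + 0.54·(-1.974300) = 1.423878
s=1.740000, y=1.423878: f=-2.054725 → y ← 1.423878 + 0.54·(-2.054725) = 0.314327
s=2.280000, y=0.314327: f=-2.356208 → y ← 0.314327 + 0.54·(-2.356208) = -0.958026
y(2.82) ≈ -0.9580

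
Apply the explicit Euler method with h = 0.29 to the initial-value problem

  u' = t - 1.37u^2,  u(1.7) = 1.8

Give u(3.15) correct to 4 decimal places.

1.4533

Euler: u_{n+1} = u_n + h·f(t_n, u_n).
t=1.700000, u=1.800000: f=-2.738800 → u ← 1.800000 + 0.29·(-2.738800) = 1.005748
t=1.990000, u=1.005748: f=0.604205 → u ← 1.005748 + 0.29·0.604205 = 1.180968
t=2.280000, u=1.180968: f=0.369283 → u ← 1.180968 + 0.29·0.369283 = 1.288059
t=2.570000, u=1.288059: f=0.297037 → u ← 1.288059 + 0.29·0.297037 = 1.374200
t=2.860000, u=1.374200: f=0.272856 → u ← 1.374200 + 0.29·0.272856 = 1.453328
u(3.15) ≈ 1.4533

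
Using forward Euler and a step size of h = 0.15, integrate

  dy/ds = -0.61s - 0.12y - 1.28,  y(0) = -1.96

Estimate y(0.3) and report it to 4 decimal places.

Euler: y_{n+1} = y_n + h·f(s_n, y_n).
s=0.000000, y=-1.960000: f=-1.044800 → y ← -1.960000 + 0.15·(-1.044800) = -2.116720
s=0.150000, y=-2.116720: f=-1.117494 → y ← -2.116720 + 0.15·(-1.117494) = -2.284344
y(0.3) ≈ -2.2843

-2.2843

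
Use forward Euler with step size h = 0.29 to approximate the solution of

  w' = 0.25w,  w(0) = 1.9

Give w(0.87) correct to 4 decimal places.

2.3439

Euler: w_{n+1} = w_n + h·f(t_n, w_n).
t=0.000000, w=1.900000: f=0.475000 → w ← 1.900000 + 0.29·0.475000 = 2.037750
t=0.290000, w=2.037750: f=0.509437 → w ← 2.037750 + 0.29·0.509437 = 2.185487
t=0.580000, w=2.185487: f=0.546372 → w ← 2.185487 + 0.29·0.546372 = 2.343935
w(0.87) ≈ 2.3439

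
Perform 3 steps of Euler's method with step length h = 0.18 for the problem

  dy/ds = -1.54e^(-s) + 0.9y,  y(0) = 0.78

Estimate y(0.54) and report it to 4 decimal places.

Euler: y_{n+1} = y_n + h·f(s_n, y_n).
s=0.000000, y=0.780000: f=-0.838000 → y ← 0.780000 + 0.18·(-0.838000) = 0.629160
s=0.180000, y=0.629160: f=-0.720072 → y ← 0.629160 + 0.18·(-0.720072) = 0.499547
s=0.360000, y=0.499547: f=-0.624829 → y ← 0.499547 + 0.18·(-0.624829) = 0.387078
y(0.54) ≈ 0.3871

0.3871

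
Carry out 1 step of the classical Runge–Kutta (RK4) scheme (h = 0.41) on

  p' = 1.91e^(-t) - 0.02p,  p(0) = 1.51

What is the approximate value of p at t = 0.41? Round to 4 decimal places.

2.1373

RK4: k1 = f(t_n, p_n); k2 = f(t_n + h/2, p_n + (h/2)·k1); k3 = f(t_n + h/2, p_n + (h/2)·k2); k4 = f(t_n + h, p_n + h·k3); p_{n+1} = p_n + (h/6)·(k1 + 2k2 + 2k3 + k4).
t=0.000000, p=1.510000:
  k1 = f(0.000000, 1.510000) = 1.879800
  k2 = f(0.205000, 1.895359) = 1.518069
  k3 = f(0.205000, 1.821204) = 1.519552
  k4 = f(0.410000, 2.133016) = 1.224912
  p ← 1.510000 + (0.41/6)·(k1 + 2k2 + 2k3 + k4) = 2.137297
p(0.41) ≈ 2.1373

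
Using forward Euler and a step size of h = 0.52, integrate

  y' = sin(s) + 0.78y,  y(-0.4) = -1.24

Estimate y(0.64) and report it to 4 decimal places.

-2.6723

Euler: y_{n+1} = y_n + h·f(s_n, y_n).
s=-0.400000, y=-1.240000: f=-1.356618 → y ← -1.240000 + 0.52·(-1.356618) = -1.945442
s=0.120000, y=-1.945442: f=-1.397732 → y ← -1.945442 + 0.52·(-1.397732) = -2.672262
y(0.64) ≈ -2.6723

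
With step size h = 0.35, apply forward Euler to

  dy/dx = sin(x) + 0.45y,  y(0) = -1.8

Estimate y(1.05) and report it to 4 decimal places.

Euler: y_{n+1} = y_n + h·f(x_n, y_n).
x=0.000000, y=-1.800000: f=-0.810000 → y ← -1.800000 + 0.35·(-0.810000) = -2.083500
x=0.350000, y=-2.083500: f=-0.594677 → y ← -2.083500 + 0.35·(-0.594677) = -2.291637
x=0.700000, y=-2.291637: f=-0.387019 → y ← -2.291637 + 0.35·(-0.387019) = -2.427094
y(1.05) ≈ -2.4271

-2.4271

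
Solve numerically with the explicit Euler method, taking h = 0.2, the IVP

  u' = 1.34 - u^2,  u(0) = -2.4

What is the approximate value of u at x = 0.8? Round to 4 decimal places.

Euler: u_{n+1} = u_n + h·f(x_n, u_n).
x=0.000000, u=-2.400000: f=-4.420000 → u ← -2.400000 + 0.2·(-4.420000) = -3.284000
x=0.200000, u=-3.284000: f=-9.444656 → u ← -3.284000 + 0.2·(-9.444656) = -5.172931
x=0.400000, u=-5.172931: f=-25.419217 → u ← -5.172931 + 0.2·(-25.419217) = -10.256775
x=0.600000, u=-10.256775: f=-103.861426 → u ← -10.256775 + 0.2·(-103.861426) = -31.029060
u(0.8) ≈ -31.0291

-31.0291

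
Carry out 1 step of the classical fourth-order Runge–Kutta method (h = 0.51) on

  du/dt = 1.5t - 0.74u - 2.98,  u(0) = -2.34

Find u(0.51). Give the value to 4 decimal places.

-2.6974

RK4: k1 = f(t_n, u_n); k2 = f(t_n + h/2, u_n + (h/2)·k1); k3 = f(t_n + h/2, u_n + (h/2)·k2); k4 = f(t_n + h, u_n + h·k3); u_{n+1} = u_n + (h/6)·(k1 + 2k2 + 2k3 + k4).
t=0.000000, u=-2.340000:
  k1 = f(0.000000, -2.340000) = -1.248400
  k2 = f(0.255000, -2.658342) = -0.630327
  k3 = f(0.255000, -2.500733) = -0.746957
  k4 = f(0.510000, -2.720948) = -0.201498
  u ← -2.340000 + (0.51/6)·(k1 + 2k2 + 2k3 + k4) = -2.697380
u(0.51) ≈ -2.6974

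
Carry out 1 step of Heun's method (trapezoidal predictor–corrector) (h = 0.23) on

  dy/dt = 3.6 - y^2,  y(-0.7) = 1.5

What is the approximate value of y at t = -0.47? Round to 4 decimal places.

Heun: k1 = f(t_n, y_n); k2 = f(t_n + h, y_n + h·k1); y_{n+1} = y_n + (h/2)·(k1 + k2).
t=-0.700000, y=1.500000:
  k1 = f(-0.700000, 1.500000) = 1.350000
  k2 = f(-0.470000, 1.810500) = 0.322090
  y ← 1.500000 + (0.23/2)·(1.350000 + 0.322090) = 1.692290
y(-0.47) ≈ 1.6923

1.6923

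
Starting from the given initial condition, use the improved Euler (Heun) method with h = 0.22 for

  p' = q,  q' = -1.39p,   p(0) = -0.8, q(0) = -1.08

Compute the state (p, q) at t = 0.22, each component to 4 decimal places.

-1.0107, -0.7990

Heun on (p,q): k1 = f(t_n, state_n); k2 = f(t_n + h, state_n + h·k1); state_{n+1} = state_n + (h/2)·(k1 + k2).
0.000000: (-0.800000, -1.080000)
  k1 = (-1.080000, 1.112000)
  predictor → (-1.037600, -0.835360)
  k2 = (-0.835360, 1.442264)
  → (-1.010690, -0.799031)
(p(0.22), q(0.22)) ≈ (-1.0107, -0.7990)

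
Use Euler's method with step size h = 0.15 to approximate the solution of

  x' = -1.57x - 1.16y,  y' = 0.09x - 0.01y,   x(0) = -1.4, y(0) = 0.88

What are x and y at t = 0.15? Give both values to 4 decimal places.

Euler on (x,y): x_{n+1} = x_n + h·x', y_{n+1} = y_n + h·y'.
0.000000: (-1.400000, 0.880000); f=(1.177200, -0.134800) → (-1.223420, 0.859780)
(x(0.15), y(0.15)) ≈ (-1.2234, 0.8598)

-1.2234, 0.8598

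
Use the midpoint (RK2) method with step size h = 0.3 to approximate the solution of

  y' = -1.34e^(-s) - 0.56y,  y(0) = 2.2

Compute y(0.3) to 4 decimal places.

1.5492

Midpoint: k1 = f(s_n, y_n); k2 = f(s_n + h/2, y_n + (h/2)·k1); y_{n+1} = y_n + h·k2.
s=0.000000, y=2.200000:
  k1 = f(0.000000, 2.200000) = -2.572000
  k2 = f(0.150000, 1.814200) = -2.169301
  y ← 2.200000 + 0.3·(-2.169301) = 1.549210
y(0.3) ≈ 1.5492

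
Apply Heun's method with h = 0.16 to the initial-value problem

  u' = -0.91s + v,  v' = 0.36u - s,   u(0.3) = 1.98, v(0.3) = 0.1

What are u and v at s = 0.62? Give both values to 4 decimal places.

1.8948, 0.1769

Heun on (u,v): k1 = f(s_n, state_n); k2 = f(s_n + h, state_n + h·k1); state_{n+1} = state_n + (h/2)·(k1 + k2).
0.300000: (1.980000, 0.100000)
  k1 = (-0.173000, 0.412800)
  predictor → (1.952320, 0.166048)
  k2 = (-0.252552, 0.242835)
  → (1.945956, 0.152451)
0.460000: (1.945956, 0.152451)
  k1 = (-0.266149, 0.240544)
  predictor → (1.903372, 0.190938)
  k2 = (-0.373262, 0.065214)
  → (1.894803, 0.176911)
(u(0.62), v(0.62)) ≈ (1.8948, 0.1769)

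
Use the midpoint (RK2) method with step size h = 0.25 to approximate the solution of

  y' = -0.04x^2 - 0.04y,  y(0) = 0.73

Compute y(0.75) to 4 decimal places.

0.7030

Midpoint: k1 = f(x_n, y_n); k2 = f(x_n + h/2, y_n + (h/2)·k1); y_{n+1} = y_n + h·k2.
x=0.000000, y=0.730000:
  k1 = f(0.000000, 0.730000) = -0.029200
  k2 = f(0.125000, 0.726350) = -0.029679
  y ← 0.730000 + 0.25·(-0.029679) = 0.722580
x=0.250000, y=0.722580:
  k1 = f(0.250000, 0.722580) = -0.031403
  k2 = f(0.375000, 0.718655) = -0.034371
  y ← 0.722580 + 0.25·(-0.034371) = 0.713987
x=0.500000, y=0.713987:
  k1 = f(0.500000, 0.713987) = -0.038559
  k2 = f(0.625000, 0.709168) = -0.043992
  y ← 0.713987 + 0.25·(-0.043992) = 0.702990
y(0.75) ≈ 0.7030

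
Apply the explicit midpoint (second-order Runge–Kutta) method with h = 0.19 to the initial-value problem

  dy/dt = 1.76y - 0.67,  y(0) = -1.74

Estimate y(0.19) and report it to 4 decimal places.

Midpoint: k1 = f(t_n, y_n); k2 = f(t_n + h/2, y_n + (h/2)·k1); y_{n+1} = y_n + h·k2.
t=0.000000, y=-1.740000:
  k1 = f(0.000000, -1.740000) = -3.732400
  k2 = f(0.095000, -2.094578) = -4.356457
  y ← -1.740000 + 0.19·(-4.356457) = -2.567727
y(0.19) ≈ -2.5677

-2.5677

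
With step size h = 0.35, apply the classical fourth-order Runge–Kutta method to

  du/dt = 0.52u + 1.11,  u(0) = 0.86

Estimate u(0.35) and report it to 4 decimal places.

RK4: k1 = f(t_n, u_n); k2 = f(t_n + h/2, u_n + (h/2)·k1); k3 = f(t_n + h/2, u_n + (h/2)·k2); k4 = f(t_n + h, u_n + h·k3); u_{n+1} = u_n + (h/6)·(k1 + 2k2 + 2k3 + k4).
t=0.000000, u=0.860000:
  k1 = f(0.000000, 0.860000) = 1.557200
  k2 = f(0.175000, 1.132510) = 1.698905
  k3 = f(0.175000, 1.157308) = 1.711800
  k4 = f(0.350000, 1.459130) = 1.868748
  u ← 0.860000 + (0.35/6)·(k1 + 2k2 + 2k3 + k4) = 1.457763
u(0.35) ≈ 1.4578

1.4578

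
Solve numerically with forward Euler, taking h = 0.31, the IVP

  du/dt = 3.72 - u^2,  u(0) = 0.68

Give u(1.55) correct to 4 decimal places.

1.9285

Euler: u_{n+1} = u_n + h·f(t_n, u_n).
t=0.000000, u=0.680000: f=3.257600 → u ← 0.680000 + 0.31·3.257600 = 1.689856
t=0.310000, u=1.689856: f=0.864387 → u ← 1.689856 + 0.31·0.864387 = 1.957816
t=0.620000, u=1.957816: f=-0.113043 → u ← 1.957816 + 0.31·(-0.113043) = 1.922773
t=0.930000, u=1.922773: f=0.022946 → u ← 1.922773 + 0.31·0.022946 = 1.929886
t=1.240000, u=1.929886: f=-0.004459 → u ← 1.929886 + 0.31·(-0.004459) = 1.928503
u(1.55) ≈ 1.9285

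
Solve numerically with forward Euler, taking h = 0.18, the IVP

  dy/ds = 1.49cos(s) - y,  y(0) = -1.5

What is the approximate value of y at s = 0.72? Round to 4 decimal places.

0.0830

Euler: y_{n+1} = y_n + h·f(s_n, y_n).
s=0.000000, y=-1.500000: f=2.990000 → y ← -1.500000 + 0.18·2.990000 = -0.961800
s=0.180000, y=-0.961800: f=2.427727 → y ← -0.961800 + 0.18·2.427727 = -0.524809
s=0.360000, y=-0.524809: f=1.919295 → y ← -0.524809 + 0.18·1.919295 = -0.179336
s=0.540000, y=-0.179336: f=1.457322 → y ← -0.179336 + 0.18·1.457322 = 0.082982
y(0.72) ≈ 0.0830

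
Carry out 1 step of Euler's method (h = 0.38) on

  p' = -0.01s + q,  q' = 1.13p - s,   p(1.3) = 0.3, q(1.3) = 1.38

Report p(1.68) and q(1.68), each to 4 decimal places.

Euler on (p,q): p_{n+1} = p_n + h·p', q_{n+1} = q_n + h·q'.
1.300000: (0.300000, 1.380000); f=(1.367000, -0.961000) → (0.819460, 1.014820)
(p(1.68), q(1.68)) ≈ (0.8195, 1.0148)

0.8195, 1.0148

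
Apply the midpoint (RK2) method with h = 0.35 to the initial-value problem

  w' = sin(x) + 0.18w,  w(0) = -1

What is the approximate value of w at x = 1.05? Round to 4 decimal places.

-0.6722

Midpoint: k1 = f(x_n, w_n); k2 = f(x_n + h/2, w_n + (h/2)·k1); w_{n+1} = w_n + h·k2.
x=0.000000, w=-1.000000:
  k1 = f(0.000000, -1.000000) = -0.180000
  k2 = f(0.175000, -1.031500) = -0.011562
  w ← -1.000000 + 0.35·(-0.011562) = -1.004047
x=0.350000, w=-1.004047:
  k1 = f(0.350000, -1.004047) = 0.162169
  k2 = f(0.525000, -0.975667) = 0.325593
  w ← -1.004047 + 0.35·0.325593 = -0.890089
x=0.700000, w=-0.890089:
  k1 = f(0.700000, -0.890089) = 0.484002
  k2 = f(0.875000, -0.805389) = 0.622574
  w ← -0.890089 + 0.35·0.622574 = -0.672188
w(1.05) ≈ -0.6722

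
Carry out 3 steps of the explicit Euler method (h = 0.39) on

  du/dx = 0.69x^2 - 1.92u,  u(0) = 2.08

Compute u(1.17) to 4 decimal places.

Euler: u_{n+1} = u_n + h·f(x_n, u_n).
x=0.000000, u=2.080000: f=-3.993600 → u ← 2.080000 + 0.39·(-3.993600) = 0.522496
x=0.390000, u=0.522496: f=-0.898243 → u ← 0.522496 + 0.39·(-0.898243) = 0.172181
x=0.780000, u=0.172181: f=0.089208 → u ← 0.172181 + 0.39·0.089208 = 0.206972
u(1.17) ≈ 0.2070

0.2070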